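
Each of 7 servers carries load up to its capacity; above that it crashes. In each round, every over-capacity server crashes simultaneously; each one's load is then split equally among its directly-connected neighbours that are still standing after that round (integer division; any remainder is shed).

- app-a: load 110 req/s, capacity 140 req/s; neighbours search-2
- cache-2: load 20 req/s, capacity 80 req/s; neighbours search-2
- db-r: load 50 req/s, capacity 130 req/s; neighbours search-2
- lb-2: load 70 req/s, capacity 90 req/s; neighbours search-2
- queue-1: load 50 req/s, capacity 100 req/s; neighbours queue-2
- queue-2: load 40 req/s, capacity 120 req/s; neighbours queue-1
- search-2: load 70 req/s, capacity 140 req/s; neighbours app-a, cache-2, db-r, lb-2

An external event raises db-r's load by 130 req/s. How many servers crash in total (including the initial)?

Round 1 — db-r at 180 > 130. db-r crashes.
  db-r sheds 180 req/s to search-2: 180 each.
    search-2: 70+180 = 250 > 140
Round 2 — search-2 crashes.
  search-2 sheds 250 req/s to app-a, cache-2, lb-2: 83 each (1 lost).
    app-a: 110+83 = 193 > 140
    cache-2: 20+83 = 103 > 80
    lb-2: 70+83 = 153 > 90
Round 3 — app-a, cache-2, lb-2 crash.
  app-a sheds 193 req/s: no online neighbours, lost.
  cache-2 sheds 103 req/s: no online neighbours, lost.
  lb-2 sheds 153 req/s: no online neighbours, lost.
No further crashes.

5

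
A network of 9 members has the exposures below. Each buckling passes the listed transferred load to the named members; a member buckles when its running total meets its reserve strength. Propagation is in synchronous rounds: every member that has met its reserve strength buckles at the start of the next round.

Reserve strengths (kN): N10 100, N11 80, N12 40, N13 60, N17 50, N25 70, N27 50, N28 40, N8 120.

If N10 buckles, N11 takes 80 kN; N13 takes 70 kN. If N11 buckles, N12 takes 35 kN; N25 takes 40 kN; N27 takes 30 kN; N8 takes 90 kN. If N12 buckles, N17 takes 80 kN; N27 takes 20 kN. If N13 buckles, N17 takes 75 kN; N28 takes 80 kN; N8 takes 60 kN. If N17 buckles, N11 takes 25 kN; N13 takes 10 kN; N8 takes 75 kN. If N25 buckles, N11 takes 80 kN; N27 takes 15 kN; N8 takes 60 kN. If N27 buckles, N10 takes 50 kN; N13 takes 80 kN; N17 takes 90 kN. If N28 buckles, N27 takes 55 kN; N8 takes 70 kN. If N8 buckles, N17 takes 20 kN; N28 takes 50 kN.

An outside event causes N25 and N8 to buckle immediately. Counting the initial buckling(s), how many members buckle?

Round 1 — N25, N8 buckle (initial).
  N11: +80 → 80 ≥ 80
  N17: +20 → 20 < 50
  N27: +15 → 15 < 50
  N28: +50 → 50 ≥ 40
Round 2 — N11, N28 buckle.
  N12: +35 → 35 < 40
  N27: +30+55 → 100 ≥ 50
Round 3 — N27 buckles.
  N10: +50 → 50 < 100
  N13: +80 → 80 ≥ 60
  N17: +90 → 110 ≥ 50
Round 4 — N13, N17 buckle.
No further bucklings.

7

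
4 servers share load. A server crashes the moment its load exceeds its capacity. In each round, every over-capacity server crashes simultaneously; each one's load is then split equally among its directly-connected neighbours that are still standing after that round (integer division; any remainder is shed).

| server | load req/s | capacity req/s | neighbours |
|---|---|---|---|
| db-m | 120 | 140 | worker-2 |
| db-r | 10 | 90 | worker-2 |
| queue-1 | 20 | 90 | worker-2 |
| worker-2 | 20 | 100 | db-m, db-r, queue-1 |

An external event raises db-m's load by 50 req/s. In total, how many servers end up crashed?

Round 1 — db-m at 170 > 140. db-m crashes.
  db-m sheds 170 req/s to worker-2: 170 each.
    worker-2: 20+170 = 190 > 100
Round 2 — worker-2 crashes.
  worker-2 sheds 190 req/s to db-r, queue-1: 95 each.
    db-r: 10+95 = 105 > 90
    queue-1: 20+95 = 115 > 90
Round 3 — db-r, queue-1 crash.
  db-r sheds 105 req/s: no online neighbours, lost.
  queue-1 sheds 115 req/s: no online neighbours, lost.
No further crashes.

4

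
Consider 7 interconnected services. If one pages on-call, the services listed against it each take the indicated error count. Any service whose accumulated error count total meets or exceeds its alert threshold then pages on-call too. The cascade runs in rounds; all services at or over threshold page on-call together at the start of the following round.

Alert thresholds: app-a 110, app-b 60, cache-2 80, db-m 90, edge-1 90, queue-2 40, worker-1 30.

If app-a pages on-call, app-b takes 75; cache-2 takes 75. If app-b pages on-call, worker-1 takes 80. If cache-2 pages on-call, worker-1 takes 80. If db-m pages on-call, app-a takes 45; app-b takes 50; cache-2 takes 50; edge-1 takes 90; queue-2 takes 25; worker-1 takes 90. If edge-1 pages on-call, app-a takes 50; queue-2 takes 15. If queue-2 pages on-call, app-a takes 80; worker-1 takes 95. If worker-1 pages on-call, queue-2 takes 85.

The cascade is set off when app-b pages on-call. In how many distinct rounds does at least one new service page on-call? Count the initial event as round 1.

3

Round 1 — app-b pages on-call (initial).
  worker-1: +80 → 80 ≥ 30
Round 2 — worker-1 pages on-call.
  queue-2: +85 → 85 ≥ 40
Round 3 — queue-2 pages on-call.
  app-a: +80 → 80 < 110
No further pages.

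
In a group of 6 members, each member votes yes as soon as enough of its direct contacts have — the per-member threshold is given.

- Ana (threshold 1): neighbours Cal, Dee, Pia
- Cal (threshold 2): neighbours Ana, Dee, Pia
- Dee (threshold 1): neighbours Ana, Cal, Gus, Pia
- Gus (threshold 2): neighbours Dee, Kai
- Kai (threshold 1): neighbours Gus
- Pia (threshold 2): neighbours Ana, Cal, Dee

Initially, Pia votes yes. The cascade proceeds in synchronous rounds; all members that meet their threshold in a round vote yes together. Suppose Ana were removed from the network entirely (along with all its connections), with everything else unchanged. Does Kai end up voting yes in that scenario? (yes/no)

no

With Ana removed:
Round 1 — Pia votes yes (initial).
Round 2 — checking thresholds:
  Cal: 1 of 2 neighbours < 2, not yet.
  Dee: 1 of 3 neighbours ≥ 1, votes yes.
Round 3 — checking thresholds:
  Cal: 2 of 2 neighbours ≥ 2, votes yes.
  Gus: 1 of 2 neighbours < 2, not yet.
Round 4 — no new yes votes; cascade stops.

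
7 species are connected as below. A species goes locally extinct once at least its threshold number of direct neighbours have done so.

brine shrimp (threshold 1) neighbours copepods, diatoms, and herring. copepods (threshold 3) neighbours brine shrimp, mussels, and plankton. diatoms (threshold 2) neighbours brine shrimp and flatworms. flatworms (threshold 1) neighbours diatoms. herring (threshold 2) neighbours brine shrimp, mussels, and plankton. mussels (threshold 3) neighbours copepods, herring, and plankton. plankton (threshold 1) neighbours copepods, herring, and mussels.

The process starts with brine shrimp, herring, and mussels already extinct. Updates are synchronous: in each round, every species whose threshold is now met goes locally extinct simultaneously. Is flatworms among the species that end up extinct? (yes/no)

no

Round 1 — brine shrimp, herring, mussels go locally extinct (initial).
Round 2 — checking thresholds:
  copepods: 2 of 3 neighbours < 3, below threshold.
  diatoms: 1 of 2 neighbours < 2, below threshold.
  plankton: 2 of 3 neighbours ≥ 1, goes locally extinct.
Round 3 — checking thresholds:
  copepods: 3 of 3 neighbours ≥ 3, goes locally extinct.
  diatoms: 1 of 2 neighbours < 2, below threshold.
Round 4 — no new extinctions; cascade stops.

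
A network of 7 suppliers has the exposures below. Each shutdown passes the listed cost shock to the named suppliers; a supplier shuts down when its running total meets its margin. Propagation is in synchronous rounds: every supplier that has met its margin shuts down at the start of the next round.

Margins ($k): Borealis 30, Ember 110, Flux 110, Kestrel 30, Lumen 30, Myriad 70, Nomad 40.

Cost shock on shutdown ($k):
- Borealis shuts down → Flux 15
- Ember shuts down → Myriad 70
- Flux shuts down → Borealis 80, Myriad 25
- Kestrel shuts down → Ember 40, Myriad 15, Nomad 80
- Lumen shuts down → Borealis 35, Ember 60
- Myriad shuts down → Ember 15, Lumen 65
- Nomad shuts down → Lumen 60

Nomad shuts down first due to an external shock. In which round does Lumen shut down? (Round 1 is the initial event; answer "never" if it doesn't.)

2

Round 1 — Nomad shuts down (initial).
  Lumen: +60 → 60 ≥ 30
Round 2 — Lumen shuts down.
  Borealis: +35 → 35 ≥ 30
  Ember: +60 → 60 < 110
Round 3 — Borealis shuts down.
  Flux: +15 → 15 < 110
No further shutdowns.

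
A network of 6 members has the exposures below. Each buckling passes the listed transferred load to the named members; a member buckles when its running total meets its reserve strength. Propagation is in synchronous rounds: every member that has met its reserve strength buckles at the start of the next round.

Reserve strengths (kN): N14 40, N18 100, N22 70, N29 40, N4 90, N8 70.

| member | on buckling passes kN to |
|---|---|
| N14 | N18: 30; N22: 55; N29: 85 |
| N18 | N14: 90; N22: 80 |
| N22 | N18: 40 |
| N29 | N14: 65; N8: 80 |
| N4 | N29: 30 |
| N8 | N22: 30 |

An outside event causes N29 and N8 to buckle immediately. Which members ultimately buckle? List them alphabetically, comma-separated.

N14, N22, N29, N8

Round 1 — N29, N8 buckle (initial).
  N14: +65 → 65 ≥ 40
  N22: +30 → 30 < 70
Round 2 — N14 buckles.
  N18: +30 → 30 < 100
  N22: +55 → 85 ≥ 70
Round 3 — N22 buckles.
  N18: +40 → 70 < 100
No further bucklings.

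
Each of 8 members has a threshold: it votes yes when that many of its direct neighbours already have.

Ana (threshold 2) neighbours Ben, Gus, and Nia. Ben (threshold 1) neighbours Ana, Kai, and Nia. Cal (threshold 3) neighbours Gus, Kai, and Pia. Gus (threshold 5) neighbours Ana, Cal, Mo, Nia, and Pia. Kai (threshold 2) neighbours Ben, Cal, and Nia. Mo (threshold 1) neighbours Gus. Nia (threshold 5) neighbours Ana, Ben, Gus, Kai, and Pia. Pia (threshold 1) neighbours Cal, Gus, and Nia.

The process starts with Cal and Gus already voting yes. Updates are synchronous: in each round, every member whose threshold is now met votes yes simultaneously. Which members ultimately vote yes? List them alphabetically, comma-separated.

Round 1 — Cal, Gus vote yes (initial).
Round 2 — checking thresholds:
  Ana: 1 of 3 neighbours < 2, holds.
  Kai: 1 of 3 neighbours < 2, holds.
  Mo: 1 of 1 neighbours ≥ 1, votes yes.
  Nia: 1 of 5 neighbours < 5, holds.
  Pia: 2 of 3 neighbours ≥ 1, votes yes.
Round 3 — no new yes votes; cascade stops.

Cal, Gus, Mo, Pia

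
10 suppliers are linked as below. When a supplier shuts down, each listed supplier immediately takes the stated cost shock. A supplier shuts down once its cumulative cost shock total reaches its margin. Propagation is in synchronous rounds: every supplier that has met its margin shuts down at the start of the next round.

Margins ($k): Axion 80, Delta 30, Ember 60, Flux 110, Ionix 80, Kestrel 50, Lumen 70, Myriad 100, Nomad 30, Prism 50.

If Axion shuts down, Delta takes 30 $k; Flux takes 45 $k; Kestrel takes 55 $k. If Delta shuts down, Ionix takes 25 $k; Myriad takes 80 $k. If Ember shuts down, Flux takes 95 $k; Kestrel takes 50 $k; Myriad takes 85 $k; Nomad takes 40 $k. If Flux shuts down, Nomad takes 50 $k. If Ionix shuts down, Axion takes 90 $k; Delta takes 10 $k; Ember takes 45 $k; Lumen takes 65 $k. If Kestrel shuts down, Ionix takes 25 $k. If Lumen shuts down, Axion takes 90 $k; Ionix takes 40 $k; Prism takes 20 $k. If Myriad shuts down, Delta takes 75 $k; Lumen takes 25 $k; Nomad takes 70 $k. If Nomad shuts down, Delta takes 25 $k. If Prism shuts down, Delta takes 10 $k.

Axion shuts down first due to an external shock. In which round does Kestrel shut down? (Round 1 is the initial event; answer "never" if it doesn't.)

2

Round 1 — Axion shuts down (initial).
  Delta: +30 → 30 ≥ 30
  Flux: +45 → 45 < 110
  Kestrel: +55 → 55 ≥ 50
Round 2 — Delta, Kestrel shut down.
  Ionix: +25+25 → 50 < 80
  Myriad: +80 → 80 < 100
No further shutdowns.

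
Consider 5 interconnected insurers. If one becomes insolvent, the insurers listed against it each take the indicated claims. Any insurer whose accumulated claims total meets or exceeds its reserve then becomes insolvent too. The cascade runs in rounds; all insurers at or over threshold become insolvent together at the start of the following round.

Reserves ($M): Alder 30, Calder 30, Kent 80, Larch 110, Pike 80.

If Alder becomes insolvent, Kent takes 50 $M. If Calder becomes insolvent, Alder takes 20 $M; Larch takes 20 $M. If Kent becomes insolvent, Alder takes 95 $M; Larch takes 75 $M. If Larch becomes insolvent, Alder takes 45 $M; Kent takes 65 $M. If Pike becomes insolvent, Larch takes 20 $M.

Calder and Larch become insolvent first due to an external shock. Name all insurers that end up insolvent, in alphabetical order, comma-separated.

Alder, Calder, Kent, Larch

Round 1 — Calder, Larch become insolvent (initial).
  Alder: +20+45 → 65 ≥ 30
  Kent: +65 → 65 < 80
Round 2 — Alder becomes insolvent.
  Kent: +50 → 115 ≥ 80
Round 3 — Kent becomes insolvent.
No further insolvencies.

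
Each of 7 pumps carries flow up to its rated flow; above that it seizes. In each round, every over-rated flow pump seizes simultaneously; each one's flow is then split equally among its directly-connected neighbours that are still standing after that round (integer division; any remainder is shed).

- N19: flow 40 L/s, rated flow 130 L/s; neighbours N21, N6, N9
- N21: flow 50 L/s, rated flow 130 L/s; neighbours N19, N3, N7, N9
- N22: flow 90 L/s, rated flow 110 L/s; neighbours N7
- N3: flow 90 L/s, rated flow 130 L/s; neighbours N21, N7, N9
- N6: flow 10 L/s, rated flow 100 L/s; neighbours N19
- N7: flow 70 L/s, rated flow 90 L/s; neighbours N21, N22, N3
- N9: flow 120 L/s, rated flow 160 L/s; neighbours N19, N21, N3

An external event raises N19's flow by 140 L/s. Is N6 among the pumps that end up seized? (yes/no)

Round 1 — N19 at 180 > 130. N19 seizes.
  N19 sheds 180 L/s to N21, N6, N9: 60 each.
    N21: 50+60 = 110 ≤ 130
    N6: 10+60 = 70 ≤ 100
    N9: 120+60 = 180 > 160
Round 2 — N9 seizes.
  N9 sheds 180 L/s to N21, N3: 90 each.
    N21: 110+90 = 200 > 130
    N3: 90+90 = 180 > 130
Round 3 — N21, N3 seize.
  N21 sheds 200 L/s to N7: 200 each.
    N7: 70+200 = 270 > 90
  N3 sheds 180 L/s to N7: 180 each.
    N7: 270+180 = 450 > 90
Round 4 — N7 seizes.
  N7 sheds 450 L/s to N22: 450 each.
    N22: 90+450 = 540 > 110
Round 5 — N22 seizes.
  N22 sheds 540 L/s: no online neighbours, lost.
No further seizures.

no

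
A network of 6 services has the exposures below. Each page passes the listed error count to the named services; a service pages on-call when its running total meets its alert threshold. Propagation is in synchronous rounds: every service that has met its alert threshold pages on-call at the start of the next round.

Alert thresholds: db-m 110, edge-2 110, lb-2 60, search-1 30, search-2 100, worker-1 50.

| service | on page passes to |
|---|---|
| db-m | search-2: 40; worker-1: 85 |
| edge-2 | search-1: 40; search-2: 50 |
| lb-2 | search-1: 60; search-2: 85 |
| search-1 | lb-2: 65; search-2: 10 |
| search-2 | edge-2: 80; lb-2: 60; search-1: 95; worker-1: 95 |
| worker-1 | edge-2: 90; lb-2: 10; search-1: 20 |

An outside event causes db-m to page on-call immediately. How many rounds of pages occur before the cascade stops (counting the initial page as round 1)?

2

Round 1 — db-m pages on-call (initial).
  search-2: +40 → 40 < 100
  worker-1: +85 → 85 ≥ 50
Round 2 — worker-1 pages on-call.
  edge-2: +90 → 90 < 110
  lb-2: +10 → 10 < 60
  search-1: +20 → 20 < 30
No further pages.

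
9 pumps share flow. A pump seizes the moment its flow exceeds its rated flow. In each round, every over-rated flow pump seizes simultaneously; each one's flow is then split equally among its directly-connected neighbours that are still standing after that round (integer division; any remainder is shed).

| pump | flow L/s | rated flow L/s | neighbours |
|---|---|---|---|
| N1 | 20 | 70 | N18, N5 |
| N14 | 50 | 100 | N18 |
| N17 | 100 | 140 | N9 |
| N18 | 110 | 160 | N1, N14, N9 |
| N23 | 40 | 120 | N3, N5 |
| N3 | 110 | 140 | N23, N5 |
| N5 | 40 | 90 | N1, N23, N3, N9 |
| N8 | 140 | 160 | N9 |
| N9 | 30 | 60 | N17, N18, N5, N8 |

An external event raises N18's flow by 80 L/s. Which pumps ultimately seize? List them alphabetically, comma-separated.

N1, N14, N18, N23, N3, N5, N8, N9

Round 1 — N18 at 190 > 160. N18 seizes.
  N18 sheds 190 L/s to N1, N14, N9: 63 each (1 lost).
    N1: 20+63 = 83 > 70
    N14: 50+63 = 113 > 100
    N9: 30+63 = 93 > 60
Round 2 — N1, N14, N9 seize.
  N1 sheds 83 L/s to N5: 83 each.
    N5: 40+83 = 123 > 90
  N14 sheds 113 L/s: no online neighbours, lost.
  N9 sheds 93 L/s to N17, N5, N8: 31 each.
    N17: 100+31 = 131 ≤ 140
    N5: 123+31 = 154 > 90
    N8: 140+31 = 171 > 160
Round 3 — N5, N8 seize.
  N5 sheds 154 L/s to N23, N3: 77 each.
    N23: 40+77 = 117 ≤ 120
    N3: 110+77 = 187 > 140
  N8 sheds 171 L/s: no online neighbours, lost.
Round 4 — N3 seizes.
  N3 sheds 187 L/s to N23: 187 each.
    N23: 117+187 = 304 > 120
Round 5 — N23 seizes.
  N23 sheds 304 L/s: no online neighbours, lost.
No further seizures.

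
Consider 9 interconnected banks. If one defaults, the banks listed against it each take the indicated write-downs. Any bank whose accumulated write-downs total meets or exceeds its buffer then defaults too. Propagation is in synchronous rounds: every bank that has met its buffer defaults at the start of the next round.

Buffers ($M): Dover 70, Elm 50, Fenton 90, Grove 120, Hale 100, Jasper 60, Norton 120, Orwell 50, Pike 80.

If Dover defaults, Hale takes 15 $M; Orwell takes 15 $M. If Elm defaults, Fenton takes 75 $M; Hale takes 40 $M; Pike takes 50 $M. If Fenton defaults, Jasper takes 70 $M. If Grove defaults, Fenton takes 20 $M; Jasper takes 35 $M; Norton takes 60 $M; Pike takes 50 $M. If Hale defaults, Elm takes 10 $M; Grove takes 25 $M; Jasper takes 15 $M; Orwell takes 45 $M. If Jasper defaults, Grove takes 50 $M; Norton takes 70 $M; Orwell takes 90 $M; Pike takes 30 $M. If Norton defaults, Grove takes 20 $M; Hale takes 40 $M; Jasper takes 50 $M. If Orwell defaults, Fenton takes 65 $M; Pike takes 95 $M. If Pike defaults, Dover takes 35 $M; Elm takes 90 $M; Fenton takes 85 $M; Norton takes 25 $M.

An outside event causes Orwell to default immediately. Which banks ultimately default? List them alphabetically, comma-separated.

Elm, Fenton, Jasper, Orwell, Pike

Round 1 — Orwell defaults (initial).
  Fenton: +65 → 65 < 90
  Pike: +95 → 95 ≥ 80
Round 2 — Pike defaults.
  Dover: +35 → 35 < 70
  Elm: +90 → 90 ≥ 50
  Fenton: +85 → 150 ≥ 90
  Norton: +25 → 25 < 120
Round 3 — Elm, Fenton default.
  Hale: +40 → 40 < 100
  Jasper: +70 → 70 ≥ 60
Round 4 — Jasper defaults.
  Grove: +50 → 50 < 120
  Norton: +70 → 95 < 120
No further defaults.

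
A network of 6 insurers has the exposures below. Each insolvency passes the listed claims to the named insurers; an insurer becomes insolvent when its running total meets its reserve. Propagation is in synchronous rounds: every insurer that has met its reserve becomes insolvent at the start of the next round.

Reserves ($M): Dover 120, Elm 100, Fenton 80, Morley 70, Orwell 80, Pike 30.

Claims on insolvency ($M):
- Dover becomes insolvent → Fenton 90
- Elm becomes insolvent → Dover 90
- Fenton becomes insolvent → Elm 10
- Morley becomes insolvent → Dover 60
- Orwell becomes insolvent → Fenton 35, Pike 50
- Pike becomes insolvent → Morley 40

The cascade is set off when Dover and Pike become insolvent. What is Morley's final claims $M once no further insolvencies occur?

Round 1 — Dover, Pike become insolvent (initial).
  Fenton: +90 → 90 ≥ 80
  Morley: +40 → 40 < 70
Round 2 — Fenton becomes insolvent.
  Elm: +10 → 10 < 100
No further insolvencies.

40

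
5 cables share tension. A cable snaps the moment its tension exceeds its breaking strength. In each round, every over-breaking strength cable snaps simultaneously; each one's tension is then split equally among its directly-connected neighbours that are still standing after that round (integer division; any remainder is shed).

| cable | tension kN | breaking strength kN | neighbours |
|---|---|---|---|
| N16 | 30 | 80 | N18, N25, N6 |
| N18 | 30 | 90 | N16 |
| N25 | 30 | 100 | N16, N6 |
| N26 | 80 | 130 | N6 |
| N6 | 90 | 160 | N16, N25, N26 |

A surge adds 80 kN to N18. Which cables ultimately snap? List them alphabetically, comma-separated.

Round 1 — N18 at 110 > 90. N18 snaps.
  N18 sheds 110 kN to N16: 110 each.
    N16: 30+110 = 140 > 80
Round 2 — N16 snaps.
  N16 sheds 140 kN to N25, N6: 70 each.
    N25: 30+70 = 100 ≤ 100
    N6: 90+70 = 160 ≤ 160
No further breaks.

N16, N18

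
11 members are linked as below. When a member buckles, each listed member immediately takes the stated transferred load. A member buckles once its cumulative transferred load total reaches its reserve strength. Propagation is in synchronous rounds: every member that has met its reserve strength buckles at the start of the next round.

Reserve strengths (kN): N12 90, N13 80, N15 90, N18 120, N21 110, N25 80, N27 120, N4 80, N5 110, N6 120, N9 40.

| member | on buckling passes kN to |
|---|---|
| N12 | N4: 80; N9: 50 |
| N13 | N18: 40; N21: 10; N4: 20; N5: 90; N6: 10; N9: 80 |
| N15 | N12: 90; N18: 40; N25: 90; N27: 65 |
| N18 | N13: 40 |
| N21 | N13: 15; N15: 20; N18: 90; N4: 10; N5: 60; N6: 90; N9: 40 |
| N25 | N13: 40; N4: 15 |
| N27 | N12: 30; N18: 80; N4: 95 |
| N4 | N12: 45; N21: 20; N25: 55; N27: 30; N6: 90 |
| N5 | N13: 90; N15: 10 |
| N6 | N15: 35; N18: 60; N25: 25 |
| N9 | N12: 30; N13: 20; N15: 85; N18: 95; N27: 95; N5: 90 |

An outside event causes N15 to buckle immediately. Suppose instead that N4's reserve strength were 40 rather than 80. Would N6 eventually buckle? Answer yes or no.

With N4's reserve strength at 40:
Round 1 — N15 buckles (initial).
  N12: +90 → 90 ≥ 90
  N18: +40 → 40 < 120
  N25: +90 → 90 ≥ 80
  N27: +65 → 65 < 120
Round 2 — N12, N25 buckle.
  N13: +40 → 40 < 80
  N4: +80+15 → 95 ≥ 40
  N9: +50 → 50 ≥ 40
Round 3 — N4, N9 buckle.
  N13: +20 → 60 < 80
  N18: +95 → 135 ≥ 120
  N21: +20 → 20 < 110
  N27: +30+95 → 190 ≥ 120
  N5: +90 → 90 < 110
  N6: +90 → 90 < 120
Round 4 — N18, N27 buckle.
  N13: +40 → 100 ≥ 80
Round 5 — N13 buckles.
  N21: +10 → 30 < 110
  N5: +90 → 180 ≥ 110
  N6: +10 → 100 < 120
Round 6 — N5 buckles.
No further bucklings.

no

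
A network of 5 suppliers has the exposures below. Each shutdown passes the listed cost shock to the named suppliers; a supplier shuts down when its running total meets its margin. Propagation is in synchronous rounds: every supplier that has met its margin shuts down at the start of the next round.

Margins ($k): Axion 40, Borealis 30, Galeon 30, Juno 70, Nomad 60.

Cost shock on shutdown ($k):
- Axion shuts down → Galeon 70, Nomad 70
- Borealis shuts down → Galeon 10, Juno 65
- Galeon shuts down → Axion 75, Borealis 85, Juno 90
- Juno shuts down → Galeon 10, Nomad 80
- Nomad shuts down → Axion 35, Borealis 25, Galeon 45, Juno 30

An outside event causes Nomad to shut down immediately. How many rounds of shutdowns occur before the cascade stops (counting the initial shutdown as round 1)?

3

Round 1 — Nomad shuts down (initial).
  Axion: +35 → 35 < 40
  Borealis: +25 → 25 < 30
  Galeon: +45 → 45 ≥ 30
  Juno: +30 → 30 < 70
Round 2 — Galeon shuts down.
  Axion: +75 → 110 ≥ 40
  Borealis: +85 → 110 ≥ 30
  Juno: +90 → 120 ≥ 70
Round 3 — Axion, Borealis, Juno shut down.
No further shutdowns.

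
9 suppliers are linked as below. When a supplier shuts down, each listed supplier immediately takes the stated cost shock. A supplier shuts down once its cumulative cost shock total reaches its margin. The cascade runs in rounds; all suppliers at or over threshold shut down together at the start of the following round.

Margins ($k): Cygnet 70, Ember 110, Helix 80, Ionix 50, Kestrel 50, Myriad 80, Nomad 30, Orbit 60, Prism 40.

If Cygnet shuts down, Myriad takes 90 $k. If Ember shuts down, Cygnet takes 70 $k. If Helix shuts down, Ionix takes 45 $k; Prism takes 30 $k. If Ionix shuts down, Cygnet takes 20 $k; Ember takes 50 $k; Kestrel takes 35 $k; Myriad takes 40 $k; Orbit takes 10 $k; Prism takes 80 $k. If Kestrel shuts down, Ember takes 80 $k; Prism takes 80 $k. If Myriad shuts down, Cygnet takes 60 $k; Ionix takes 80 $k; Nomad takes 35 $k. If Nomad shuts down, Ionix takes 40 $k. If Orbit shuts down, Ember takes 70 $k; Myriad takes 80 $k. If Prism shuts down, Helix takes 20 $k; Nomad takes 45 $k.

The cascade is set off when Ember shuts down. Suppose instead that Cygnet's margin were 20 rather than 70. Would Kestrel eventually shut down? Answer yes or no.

With Cygnet's margin at 20:
Round 1 — Ember shuts down (initial).
  Cygnet: +70 → 70 ≥ 20
Round 2 — Cygnet shuts down.
  Myriad: +90 → 90 ≥ 80
Round 3 — Myriad shuts down.
  Ionix: +80 → 80 ≥ 50
  Nomad: +35 → 35 ≥ 30
Round 4 — Ionix, Nomad shut down.
  Kestrel: +35 → 35 < 50
  Orbit: +10 → 10 < 60
  Prism: +80 → 80 ≥ 40
Round 5 — Prism shuts down.
  Helix: +20 → 20 < 80
No further shutdowns.

no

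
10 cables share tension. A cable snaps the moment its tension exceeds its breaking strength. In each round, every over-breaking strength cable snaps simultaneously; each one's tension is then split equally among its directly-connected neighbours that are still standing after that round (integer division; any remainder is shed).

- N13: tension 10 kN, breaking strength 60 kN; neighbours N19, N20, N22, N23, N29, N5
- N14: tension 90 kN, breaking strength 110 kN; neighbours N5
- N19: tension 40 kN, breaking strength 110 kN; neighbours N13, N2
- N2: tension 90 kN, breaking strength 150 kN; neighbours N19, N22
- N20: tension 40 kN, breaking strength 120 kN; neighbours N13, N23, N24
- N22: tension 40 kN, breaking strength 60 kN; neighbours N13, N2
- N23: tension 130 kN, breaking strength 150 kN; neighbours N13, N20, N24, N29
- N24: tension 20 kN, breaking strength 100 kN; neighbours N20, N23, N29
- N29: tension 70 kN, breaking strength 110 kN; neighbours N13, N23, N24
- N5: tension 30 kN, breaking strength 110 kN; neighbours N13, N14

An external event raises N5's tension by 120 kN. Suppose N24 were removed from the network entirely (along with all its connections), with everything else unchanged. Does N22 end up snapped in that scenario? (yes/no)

no

With N24 removed:
Round 1 — N5 at 150 > 110. N5 snaps.
  N5 sheds 150 kN to N13, N14: 75 each.
    N13: 10+75 = 85 > 60
    N14: 90+75 = 165 > 110
Round 2 — N13, N14 snap.
  N13 sheds 85 kN to N19, N20, N22, N23, N29: 17 each.
    N19: 40+17 = 57 ≤ 110
    N20: 40+17 = 57 ≤ 120
    N22: 40+17 = 57 ≤ 60
    N23: 130+17 = 147 ≤ 150
    N29: 70+17 = 87 ≤ 110
  N14 sheds 165 kN: no online neighbours, lost.
No further breaks.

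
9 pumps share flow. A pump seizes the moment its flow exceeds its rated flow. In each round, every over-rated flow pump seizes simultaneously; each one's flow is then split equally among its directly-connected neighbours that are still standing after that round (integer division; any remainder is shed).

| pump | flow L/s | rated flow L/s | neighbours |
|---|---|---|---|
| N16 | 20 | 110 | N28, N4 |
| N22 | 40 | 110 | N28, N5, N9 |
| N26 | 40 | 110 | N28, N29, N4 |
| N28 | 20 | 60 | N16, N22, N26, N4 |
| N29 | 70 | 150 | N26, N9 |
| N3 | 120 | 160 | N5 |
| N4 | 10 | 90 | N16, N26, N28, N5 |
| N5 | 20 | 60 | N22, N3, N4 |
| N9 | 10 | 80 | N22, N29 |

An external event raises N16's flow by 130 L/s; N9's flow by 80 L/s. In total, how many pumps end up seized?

9

Round 1 — N16 at 150 > 110; N9 at 90 > 80. N16, N9 seize.
  N16 sheds 150 L/s to N28, N4: 75 each.
    N28: 20+75 = 95 > 60
    N4: 10+75 = 85 ≤ 90
  N9 sheds 90 L/s to N22, N29: 45 each.
    N22: 40+45 = 85 ≤ 110
    N29: 70+45 = 115 ≤ 150
Round 2 — N28 seizes.
  N28 sheds 95 L/s to N22, N26, N4: 31 each (2 lost).
    N22: 85+31 = 116 > 110
    N26: 40+31 = 71 ≤ 110
    N4: 85+31 = 116 > 90
Round 3 — N22, N4 seize.
  N22 sheds 116 L/s to N5: 116 each.
    N5: 20+116 = 136 > 60
  N4 sheds 116 L/s to N26, N5: 58 each.
    N26: 71+58 = 129 > 110
    N5: 136+58 = 194 > 60
Round 4 — N26, N5 seize.
  N26 sheds 129 L/s to N29: 129 each.
    N29: 115+129 = 244 > 150
  N5 sheds 194 L/s to N3: 194 each.
    N3: 120+194 = 314 > 160
Round 5 — N29, N3 seize.
  N29 sheds 244 L/s: no online neighbours, lost.
  N3 sheds 314 L/s: no online neighbours, lost.
No further seizures.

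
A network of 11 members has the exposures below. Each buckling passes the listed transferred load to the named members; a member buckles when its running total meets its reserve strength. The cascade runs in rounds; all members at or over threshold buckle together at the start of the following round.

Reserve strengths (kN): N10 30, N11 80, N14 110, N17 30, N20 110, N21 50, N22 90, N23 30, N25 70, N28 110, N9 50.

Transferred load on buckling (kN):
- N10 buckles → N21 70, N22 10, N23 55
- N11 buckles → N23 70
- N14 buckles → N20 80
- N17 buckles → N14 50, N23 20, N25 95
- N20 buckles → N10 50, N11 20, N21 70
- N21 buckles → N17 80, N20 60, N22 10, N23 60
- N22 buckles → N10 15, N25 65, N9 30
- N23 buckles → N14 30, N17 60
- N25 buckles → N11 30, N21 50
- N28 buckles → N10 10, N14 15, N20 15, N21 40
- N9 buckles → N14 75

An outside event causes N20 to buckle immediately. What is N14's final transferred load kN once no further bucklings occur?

Round 1 — N20 buckles (initial).
  N10: +50 → 50 ≥ 30
  N11: +20 → 20 < 80
  N21: +70 → 70 ≥ 50
Round 2 — N10, N21 buckle.
  N17: +80 → 80 ≥ 30
  N22: +10+10 → 20 < 90
  N23: +55+60 → 115 ≥ 30
Round 3 — N17, N23 buckle.
  N14: +50+30 → 80 < 110
  N25: +95 → 95 ≥ 70
Round 4 — N25 buckles.
  N11: +30 → 50 < 80
No further bucklings.

80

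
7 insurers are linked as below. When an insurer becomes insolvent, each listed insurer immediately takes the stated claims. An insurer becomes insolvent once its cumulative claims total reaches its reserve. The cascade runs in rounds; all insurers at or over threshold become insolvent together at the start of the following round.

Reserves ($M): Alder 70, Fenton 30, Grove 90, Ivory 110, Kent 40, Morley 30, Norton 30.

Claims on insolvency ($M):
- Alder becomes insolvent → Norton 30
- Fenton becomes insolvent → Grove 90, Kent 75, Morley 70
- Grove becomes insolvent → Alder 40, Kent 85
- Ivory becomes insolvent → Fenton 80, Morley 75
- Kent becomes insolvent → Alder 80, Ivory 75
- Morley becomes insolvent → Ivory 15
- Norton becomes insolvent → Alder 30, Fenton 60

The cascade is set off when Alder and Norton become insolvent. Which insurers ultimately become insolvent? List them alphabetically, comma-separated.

Round 1 — Alder, Norton become insolvent (initial).
  Fenton: +60 → 60 ≥ 30
Round 2 — Fenton becomes insolvent.
  Grove: +90 → 90 ≥ 90
  Kent: +75 → 75 ≥ 40
  Morley: +70 → 70 ≥ 30
Round 3 — Grove, Kent, Morley become insolvent.
  Ivory: +75+15 → 90 < 110
No further insolvencies.

Alder, Fenton, Grove, Kent, Morley, Norton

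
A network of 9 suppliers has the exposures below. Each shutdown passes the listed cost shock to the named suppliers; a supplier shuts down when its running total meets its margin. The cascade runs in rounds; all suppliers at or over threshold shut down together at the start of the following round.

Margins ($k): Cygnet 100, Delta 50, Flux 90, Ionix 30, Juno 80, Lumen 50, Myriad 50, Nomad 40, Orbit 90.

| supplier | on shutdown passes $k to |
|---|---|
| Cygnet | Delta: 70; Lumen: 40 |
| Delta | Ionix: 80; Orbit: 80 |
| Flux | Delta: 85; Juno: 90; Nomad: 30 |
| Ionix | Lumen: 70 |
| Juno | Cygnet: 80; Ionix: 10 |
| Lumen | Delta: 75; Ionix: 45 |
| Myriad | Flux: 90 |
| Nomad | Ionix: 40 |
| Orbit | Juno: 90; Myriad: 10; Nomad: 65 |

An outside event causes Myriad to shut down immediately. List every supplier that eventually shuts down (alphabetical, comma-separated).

Round 1 — Myriad shuts down (initial).
  Flux: +90 → 90 ≥ 90
Round 2 — Flux shuts down.
  Delta: +85 → 85 ≥ 50
  Juno: +90 → 90 ≥ 80
  Nomad: +30 → 30 < 40
Round 3 — Delta, Juno shut down.
  Cygnet: +80 → 80 < 100
  Ionix: +80+10 → 90 ≥ 30
  Orbit: +80 → 80 < 90
Round 4 — Ionix shuts down.
  Lumen: +70 → 70 ≥ 50
Round 5 — Lumen shuts down.
No further shutdowns.

Delta, Flux, Ionix, Juno, Lumen, Myriad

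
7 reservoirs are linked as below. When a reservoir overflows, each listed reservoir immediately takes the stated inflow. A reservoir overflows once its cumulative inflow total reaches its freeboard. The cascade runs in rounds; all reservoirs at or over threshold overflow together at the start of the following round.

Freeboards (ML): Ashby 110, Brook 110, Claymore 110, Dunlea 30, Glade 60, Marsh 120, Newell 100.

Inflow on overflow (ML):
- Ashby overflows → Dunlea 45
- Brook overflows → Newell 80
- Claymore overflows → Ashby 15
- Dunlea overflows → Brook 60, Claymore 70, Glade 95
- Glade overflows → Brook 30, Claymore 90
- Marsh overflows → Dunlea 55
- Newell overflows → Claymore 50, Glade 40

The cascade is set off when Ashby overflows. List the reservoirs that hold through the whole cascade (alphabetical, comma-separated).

Round 1 — Ashby overflows (initial).
  Dunlea: +45 → 45 ≥ 30
Round 2 — Dunlea overflows.
  Brook: +60 → 60 < 110
  Claymore: +70 → 70 < 110
  Glade: +95 → 95 ≥ 60
Round 3 — Glade overflows.
  Brook: +30 → 90 < 110
  Claymore: +90 → 160 ≥ 110
Round 4 — Claymore overflows.
No further overflows.

Brook, Marsh, Newell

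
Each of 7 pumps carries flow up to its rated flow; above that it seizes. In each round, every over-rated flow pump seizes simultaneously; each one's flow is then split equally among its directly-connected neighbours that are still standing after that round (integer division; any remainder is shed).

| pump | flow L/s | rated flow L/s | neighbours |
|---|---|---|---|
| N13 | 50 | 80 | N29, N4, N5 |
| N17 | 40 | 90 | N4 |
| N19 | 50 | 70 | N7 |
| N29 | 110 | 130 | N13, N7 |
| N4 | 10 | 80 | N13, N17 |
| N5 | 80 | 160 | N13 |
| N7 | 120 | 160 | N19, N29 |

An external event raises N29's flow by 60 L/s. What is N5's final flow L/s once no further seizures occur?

147

Round 1 — N29 at 170 > 130. N29 seizes.
  N29 sheds 170 L/s to N13, N7: 85 each.
    N13: 50+85 = 135 > 80
    N7: 120+85 = 205 > 160
Round 2 — N13, N7 seize.
  N13 sheds 135 L/s to N4, N5: 67 each (1 lost).
    N4: 10+67 = 77 ≤ 80
    N5: 80+67 = 147 ≤ 160
  N7 sheds 205 L/s to N19: 205 each.
    N19: 50+205 = 255 > 70
Round 3 — N19 seizes.
  N19 sheds 255 L/s: no online neighbours, lost.
No further seizures.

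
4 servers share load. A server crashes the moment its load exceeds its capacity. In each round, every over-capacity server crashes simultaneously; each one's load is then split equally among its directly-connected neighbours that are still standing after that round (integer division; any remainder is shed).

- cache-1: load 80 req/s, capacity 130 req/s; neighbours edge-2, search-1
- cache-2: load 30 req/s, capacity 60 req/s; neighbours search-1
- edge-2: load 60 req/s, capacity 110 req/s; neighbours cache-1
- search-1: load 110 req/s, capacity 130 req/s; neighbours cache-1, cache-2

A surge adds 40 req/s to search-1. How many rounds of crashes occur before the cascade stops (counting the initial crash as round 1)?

3

Round 1 — search-1 at 150 > 130. search-1 crashes.
  search-1 sheds 150 req/s to cache-1, cache-2: 75 each.
    cache-1: 80+75 = 155 > 130
    cache-2: 30+75 = 105 > 60
Round 2 — cache-1, cache-2 crash.
  cache-1 sheds 155 req/s to edge-2: 155 each.
    edge-2: 60+155 = 215 > 110
  cache-2 sheds 105 req/s: no online neighbours, lost.
Round 3 — edge-2 crashes.
  edge-2 sheds 215 req/s: no online neighbours, lost.
No further crashes.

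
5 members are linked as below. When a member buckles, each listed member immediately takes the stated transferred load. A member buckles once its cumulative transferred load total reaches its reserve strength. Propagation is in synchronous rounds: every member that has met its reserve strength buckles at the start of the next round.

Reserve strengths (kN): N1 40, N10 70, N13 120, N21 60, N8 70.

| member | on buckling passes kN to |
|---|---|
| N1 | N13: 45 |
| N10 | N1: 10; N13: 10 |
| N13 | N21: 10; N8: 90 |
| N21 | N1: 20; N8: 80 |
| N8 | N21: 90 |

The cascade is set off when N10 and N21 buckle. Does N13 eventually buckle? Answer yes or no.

no

Round 1 — N10, N21 buckle (initial).
  N1: +10+20 → 30 < 40
  N13: +10 → 10 < 120
  N8: +80 → 80 ≥ 70
Round 2 — N8 buckles.
No further bucklings.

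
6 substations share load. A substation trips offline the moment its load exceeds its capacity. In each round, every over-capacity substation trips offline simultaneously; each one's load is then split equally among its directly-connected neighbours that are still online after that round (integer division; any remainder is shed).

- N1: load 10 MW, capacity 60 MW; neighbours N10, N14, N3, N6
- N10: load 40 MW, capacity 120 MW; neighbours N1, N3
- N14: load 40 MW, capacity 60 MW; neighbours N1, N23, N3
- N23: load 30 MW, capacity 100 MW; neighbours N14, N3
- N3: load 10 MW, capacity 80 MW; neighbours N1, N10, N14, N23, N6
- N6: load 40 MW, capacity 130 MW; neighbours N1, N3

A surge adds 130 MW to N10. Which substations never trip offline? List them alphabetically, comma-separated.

Round 1 — N10 at 170 > 120. N10 trips offline.
  N10 sheds 170 MW to N1, N3: 85 each.
    N1: 10+85 = 95 > 60
    N3: 10+85 = 95 > 80
Round 2 — N1, N3 trip offline.
  N1 sheds 95 MW to N14, N6: 47 each (1 lost).
    N14: 40+47 = 87 > 60
    N6: 40+47 = 87 ≤ 130
  N3 sheds 95 MW to N14, N23, N6: 31 each (2 lost).
    N14: 87+31 = 118 > 60
    N23: 30+31 = 61 ≤ 100
    N6: 87+31 = 118 ≤ 130
Round 3 — N14 trips offline.
  N14 sheds 118 MW to N23: 118 each.
    N23: 61+118 = 179 > 100
Round 4 — N23 trips offline.
  N23 sheds 179 MW: no online neighbours, lost.
No further trips.

N6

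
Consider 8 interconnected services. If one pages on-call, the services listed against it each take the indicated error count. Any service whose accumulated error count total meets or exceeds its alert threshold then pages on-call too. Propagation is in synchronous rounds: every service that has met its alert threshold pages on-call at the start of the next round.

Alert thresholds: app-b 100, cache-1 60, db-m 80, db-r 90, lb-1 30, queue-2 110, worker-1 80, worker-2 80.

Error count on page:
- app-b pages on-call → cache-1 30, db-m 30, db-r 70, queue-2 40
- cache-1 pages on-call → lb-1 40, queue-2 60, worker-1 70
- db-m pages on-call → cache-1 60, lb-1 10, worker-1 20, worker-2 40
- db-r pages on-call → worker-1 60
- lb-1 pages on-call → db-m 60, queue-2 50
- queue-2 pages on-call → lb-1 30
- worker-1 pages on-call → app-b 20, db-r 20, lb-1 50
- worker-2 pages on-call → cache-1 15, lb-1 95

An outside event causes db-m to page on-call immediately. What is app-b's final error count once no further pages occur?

Round 1 — db-m pages on-call (initial).
  cache-1: +60 → 60 ≥ 60
  lb-1: +10 → 10 < 30
  worker-1: +20 → 20 < 80
  worker-2: +40 → 40 < 80
Round 2 — cache-1 pages on-call.
  lb-1: +40 → 50 ≥ 30
  queue-2: +60 → 60 < 110
  worker-1: +70 → 90 ≥ 80
Round 3 — lb-1, worker-1 page on-call.
  app-b: +20 → 20 < 100
  db-r: +20 → 20 < 90
  queue-2: +50 → 110 ≥ 110
Round 4 — queue-2 pages on-call.
No further pages.

20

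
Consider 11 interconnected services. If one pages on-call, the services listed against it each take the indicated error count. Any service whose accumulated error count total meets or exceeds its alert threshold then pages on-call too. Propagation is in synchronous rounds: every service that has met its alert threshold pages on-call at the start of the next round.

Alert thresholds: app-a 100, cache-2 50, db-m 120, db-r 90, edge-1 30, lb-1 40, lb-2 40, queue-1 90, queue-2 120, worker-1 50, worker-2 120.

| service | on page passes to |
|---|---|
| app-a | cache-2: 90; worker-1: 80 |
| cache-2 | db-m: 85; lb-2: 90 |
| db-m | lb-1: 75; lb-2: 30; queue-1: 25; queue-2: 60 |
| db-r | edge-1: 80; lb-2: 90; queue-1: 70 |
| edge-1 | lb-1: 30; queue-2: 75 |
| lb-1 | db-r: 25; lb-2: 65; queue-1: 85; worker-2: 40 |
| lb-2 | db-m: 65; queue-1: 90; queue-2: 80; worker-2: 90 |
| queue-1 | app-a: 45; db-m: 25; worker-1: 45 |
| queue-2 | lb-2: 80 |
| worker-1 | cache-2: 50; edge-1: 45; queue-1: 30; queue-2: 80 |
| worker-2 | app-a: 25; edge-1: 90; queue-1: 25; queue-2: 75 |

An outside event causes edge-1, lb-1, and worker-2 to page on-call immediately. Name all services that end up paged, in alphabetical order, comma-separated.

Round 1 — edge-1, lb-1, worker-2 page on-call (initial).
  app-a: +25 → 25 < 100
  db-r: +25 → 25 < 90
  lb-2: +65 → 65 ≥ 40
  queue-1: +85+25 → 110 ≥ 90
  queue-2: +75+75 → 150 ≥ 120
Round 2 — lb-2, queue-1, queue-2 page on-call.
  app-a: +45 → 70 < 100
  db-m: +65+25 → 90 < 120
  worker-1: +45 → 45 < 50
No further pages.

edge-1, lb-1, lb-2, queue-1, queue-2, worker-2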